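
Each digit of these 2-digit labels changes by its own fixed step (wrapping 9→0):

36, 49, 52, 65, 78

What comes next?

First digit — +1 each step, mod 10: 3, 4, 5, 6, 7 → 8.
Second digit: +3 each step, mod 10, so 6, 9, 2, 5, 8 → 1.
Combining the parts gives 81.

81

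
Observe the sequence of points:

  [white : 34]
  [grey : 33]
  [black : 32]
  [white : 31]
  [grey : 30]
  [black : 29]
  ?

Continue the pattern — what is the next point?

Shade: repeats white → grey → black, so white, grey, black, white, grey, black → white.
Second component — −1 each step: 34, 33, 32, 31, 30, 29 → 28.
So the next point is [white : 28].

[white : 28]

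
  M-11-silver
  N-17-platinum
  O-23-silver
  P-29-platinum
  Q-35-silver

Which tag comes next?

R-41-platinum

Letter goes M, N, O, P, Q → R (letters move forward 1 place in the alphabet).
Second component goes 11, 17, 23, 29, 35 → 41 (+6 each step).
Metal: silver, platinum, silver, platinum, silver → platinum (alternates silver ↔ platinum).
So the next tag is R-41-platinum.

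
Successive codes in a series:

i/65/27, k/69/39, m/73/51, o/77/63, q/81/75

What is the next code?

s/85/87

Letter — letters move forward 2 places in the alphabet: i, k, m, o, q → s.
Second component: 65, 69, 73, 77, 81 → 85 (+4 each step).
Third component: +12 each step, so 27, 39, 51, 63, 75 → 87.
Putting it together: s/85/87.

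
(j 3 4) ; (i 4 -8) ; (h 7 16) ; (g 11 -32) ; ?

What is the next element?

Letter: letters move back 1 place in the alphabet, so j, i, h, g → f.
Second value: each term is the sum of the two before it, so 3, 4, 7, 11 → 18.
For the third value, ×(-2) each step: 4, -8, 16, -32 → 64.
Combining the parts gives (f 18 64).

(f 18 64)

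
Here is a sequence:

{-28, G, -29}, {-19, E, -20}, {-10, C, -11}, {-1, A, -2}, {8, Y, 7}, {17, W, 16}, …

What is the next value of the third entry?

For the first entry, +9 each step: -28, -19, -10, -1, 8, 17 → 26.
Letter: G, E, C, A, Y, W → U (letters move back 2 places in the alphabet, wrapping A→Z).
Third entry: always 1 less than the first entry, so -29, -20, -11, -2, 7, 16 → 25.

25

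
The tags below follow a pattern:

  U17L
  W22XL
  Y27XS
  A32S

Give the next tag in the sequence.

Letter: letters move forward 2 places in the alphabet, wrapping Z→A; U, W, Y, A → C.
Second component: 17, 22, 27, 32 → 37 (+5 each step).
Size — runs through clothing sizes XS→XL: L, XL, XS, S → M.
So the next tag is C37M.

C37M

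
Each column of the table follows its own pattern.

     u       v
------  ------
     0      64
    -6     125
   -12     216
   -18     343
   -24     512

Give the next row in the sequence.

Column u: −6 each step; 0, -6, -12, -18, -24 → -30.
Column v — perfect cubes: 4³, 5³, 6³, …: 64, 125, 216, 343, 512 → 729.
So the next row is -30  729.

-30  729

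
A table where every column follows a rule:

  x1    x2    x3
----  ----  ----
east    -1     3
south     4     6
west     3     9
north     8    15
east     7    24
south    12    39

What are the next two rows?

Column x1 — repeats east → south → west → north: east, south, west, north, east, south → west → north.
Column x2: alternating steps +5, −1, +5, −1, …, so -1, 4, 3, 8, 7, 12 → 11 → 16.
Column x3: each term is the sum of the two before it; 3, 6, 9, 15, 24, 39 → 63 → 102.
So the next two rows are west  11  63 and north  16  102.

west  11  63; north  16  102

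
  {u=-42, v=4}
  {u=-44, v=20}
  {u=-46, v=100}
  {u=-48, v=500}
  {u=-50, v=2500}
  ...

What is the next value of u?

-52

U: −2 each step; -42, -44, -46, -48, -50 → -52.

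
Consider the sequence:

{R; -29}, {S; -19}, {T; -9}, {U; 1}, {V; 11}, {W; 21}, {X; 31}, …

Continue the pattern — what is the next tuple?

{Y; 41}

Letter: letters move forward 1 place in the alphabet; R, S, T, U, V, W, X → Y.
For the second component, +10 each step: -29, -19, -9, 1, 11, 21, 31 → 41.
So the next tuple is {Y; 41}.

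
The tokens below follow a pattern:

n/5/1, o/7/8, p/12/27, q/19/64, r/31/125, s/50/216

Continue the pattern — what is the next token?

Letter goes n, o, p, q, r, s → t (letters move forward 1 place in the alphabet).
Second component goes 5, 7, 12, 19, 31, 50 → 81 (each term is the sum of the two before it).
Third component goes 1, 8, 27, 64, 125, 216 → 343 (perfect cubes: 1³, 2³, 3³, …).
Combining the parts gives t/81/343.

t/81/343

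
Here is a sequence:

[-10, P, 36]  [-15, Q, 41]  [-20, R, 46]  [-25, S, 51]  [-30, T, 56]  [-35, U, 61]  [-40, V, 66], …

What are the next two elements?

[-45, W, 71], [-50, X, 76]

First entry goes -10, -15, -20, -25, -30, -35, -40 → -45 → -50 (−5 each step).
Letter: P, Q, R, S, T, U, V → W → X (letters move forward 1 place in the alphabet).
Third entry: together with the first entry always sums to 26, so 36, 41, 46, 51, 56, 61, 66 → 71 → 76.
So the next two elements are [-45, W, 71] and [-50, X, 76].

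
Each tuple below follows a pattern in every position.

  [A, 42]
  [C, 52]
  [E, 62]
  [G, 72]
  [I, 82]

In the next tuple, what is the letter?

K

Letter: A, C, E, G, I → K (letters move forward 2 places in the alphabet).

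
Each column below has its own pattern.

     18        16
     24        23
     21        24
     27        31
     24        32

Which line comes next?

First component: alternating steps +6, −3, +6, −3, …; 18, 24, 21, 27, 24 → 30.
Second component: alternating steps +7, +1, +7, +1, …; 16, 23, 24, 31, 32 → 39.
So the next line is 30  39.

30  39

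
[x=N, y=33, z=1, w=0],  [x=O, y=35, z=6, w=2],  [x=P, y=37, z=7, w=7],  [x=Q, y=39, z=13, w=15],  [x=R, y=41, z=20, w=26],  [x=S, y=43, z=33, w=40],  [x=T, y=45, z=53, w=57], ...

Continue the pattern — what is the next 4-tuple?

For the x, letters move forward 1 place in the alphabet: N, O, P, Q, R, S, T → U.
Y — +2 each step: 33, 35, 37, 39, 41, 43, 45 → 47.
For the z, each term is the sum of the two before it: 1, 6, 7, 13, 20, 33, 53 → 86.
W goes 0, 2, 7, 15, 26, 40, 57 → 77 (differences are 2, 5, 8, … (increasing by 3 each time)).
So the next 4-tuple is [x=U, y=47, z=86, w=77].

[x=U, y=47, z=86, w=77]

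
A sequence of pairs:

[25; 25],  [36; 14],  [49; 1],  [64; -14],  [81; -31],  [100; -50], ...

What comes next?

[121; -71]

First slot: perfect squares: 5², 6², 7², …; 25, 36, 49, 64, 81, 100 → 121.
Second slot: 25, 14, 1, -14, -31, -50 → -71 (together with the first slot always sums to 50).
Combining the parts gives [121; -71].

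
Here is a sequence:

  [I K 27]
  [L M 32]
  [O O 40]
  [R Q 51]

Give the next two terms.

[U S 65], [X U 82]

First letter: I, L, O, R → U → X (letters move forward 3 places in the alphabet).
For the second letter, letters move forward 2 places in the alphabet: K, M, O, Q → S → U.
Third slot: differences are 5, 8, 11, … (increasing by 3 each time); 27, 32, 40, 51 → 65 → 82.
So the next two terms are [U S 65] and [X U 82].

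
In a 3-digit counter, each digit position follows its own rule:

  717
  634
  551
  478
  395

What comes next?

212

First digit: 7, 6, 5, 4, 3 → 2 (−1 each step, mod 10).
Second digit goes 1, 3, 5, 7, 9 → 1 (+2 each step, mod 10).
Third digit goes 7, 4, 1, 8, 5 → 2 (−3 each step, mod 10).
Putting it together: 212.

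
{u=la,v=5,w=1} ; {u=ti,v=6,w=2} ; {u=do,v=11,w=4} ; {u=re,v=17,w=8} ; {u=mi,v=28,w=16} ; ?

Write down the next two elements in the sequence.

{u=fa,v=45,w=32}, {u=sol,v=73,w=64}

U — runs through the solfège scale do→ti: la, ti, do, re, mi → fa → sol.
V: each term is the sum of the two before it, so 5, 6, 11, 17, 28 → 45 → 73.
W: 1, 2, 4, 8, 16 → 32 → 64 (×2 each step).
So the next two elements are {u=fa,v=45,w=32} and {u=sol,v=73,w=64}.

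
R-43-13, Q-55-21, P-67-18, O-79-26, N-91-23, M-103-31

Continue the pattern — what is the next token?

Letter — letters move back 1 place in the alphabet: R, Q, P, O, N, M → L.
Second component goes 43, 55, 67, 79, 91, 103 → 115 (+12 each step).
Third component: alternating steps +8, −3, +8, −3, …, so 13, 21, 18, 26, 23, 31 → 28.
So the next token is L-115-28.

L-115-28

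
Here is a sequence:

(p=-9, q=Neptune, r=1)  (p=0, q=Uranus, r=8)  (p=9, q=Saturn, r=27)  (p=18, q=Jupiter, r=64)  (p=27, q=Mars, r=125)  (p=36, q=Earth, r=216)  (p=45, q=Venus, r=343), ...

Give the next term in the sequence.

P — +9 each step: -9, 0, 9, 18, 27, 36, 45 → 54.
For the q, runs backward through the planets Mercury→Neptune: Neptune, Uranus, Saturn, Jupiter, Mars, Earth, Venus → Mercury.
R: perfect cubes: 1³, 2³, 3³, …; 1, 8, 27, 64, 125, 216, 343 → 512.
Combining the parts gives (p=54, q=Mercury, r=512).

(p=54, q=Mercury, r=512)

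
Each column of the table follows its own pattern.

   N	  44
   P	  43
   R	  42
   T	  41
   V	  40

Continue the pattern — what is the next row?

X  39

Letter: letters move forward 2 places in the alphabet, so N, P, R, T, V → X.
For the second component, −1 each step: 44, 43, 42, 41, 40 → 39.
Combining the parts gives X  39.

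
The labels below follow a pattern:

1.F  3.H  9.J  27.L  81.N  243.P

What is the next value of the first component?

First component: 1, 3, 9, 27, 81, 243 → 729 (×3 each step).

729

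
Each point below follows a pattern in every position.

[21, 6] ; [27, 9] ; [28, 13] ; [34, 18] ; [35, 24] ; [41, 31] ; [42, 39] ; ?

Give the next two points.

[48, 48], [49, 58]

First value: alternating steps +6, +1, +6, +1, …; 21, 27, 28, 34, 35, 41, 42 → 48 → 49.
For the second value, differences are 3, 4, 5, … (increasing by 1 each time): 6, 9, 13, 18, 24, 31, 39 → 48 → 58.
So the next two points are [48, 48] and [49, 58].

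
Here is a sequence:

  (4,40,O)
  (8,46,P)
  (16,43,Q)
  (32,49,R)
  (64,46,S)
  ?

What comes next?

For the first entry, ×2 each step: 4, 8, 16, 32, 64 → 128.
Second entry: alternating steps +6, −3, +6, −3, …; 40, 46, 43, 49, 46 → 52.
Letter goes O, P, Q, R, S → T (letters move forward 1 place in the alphabet).
Combining the parts gives (128,52,T).

(128,52,T)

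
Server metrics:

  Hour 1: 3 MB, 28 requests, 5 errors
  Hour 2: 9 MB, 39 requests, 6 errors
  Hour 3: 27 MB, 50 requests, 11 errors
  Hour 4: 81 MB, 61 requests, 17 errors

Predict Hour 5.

243 MB, 72 requests, 28 errors

MB — ×3 each step: 3, 9, 27, 81 → 243.
Requests: +11 each step, so 28, 39, 50, 61 → 72.
Errors goes 5, 6, 11, 17 → 28 (each term is the sum of the two before it).
So the next row is 243 MB, 72 requests, 28 errors.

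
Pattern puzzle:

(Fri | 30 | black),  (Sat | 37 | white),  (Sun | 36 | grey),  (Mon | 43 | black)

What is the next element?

(Tue | 42 | white)

Day — runs through the weekdays Mon→Sun: Fri, Sat, Sun, Mon → Tue.
Second value — alternating steps +7, −1, +7, −1, …: 30, 37, 36, 43 → 42.
Shade: black, white, grey, black → white (repeats black → white → grey).
Combining the parts gives (Tue | 42 | white).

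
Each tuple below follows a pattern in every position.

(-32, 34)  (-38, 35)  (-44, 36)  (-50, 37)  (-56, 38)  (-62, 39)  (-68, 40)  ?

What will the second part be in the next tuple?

Second part goes 34, 35, 36, 37, 38, 39, 40 → 41 (+1 each step).

41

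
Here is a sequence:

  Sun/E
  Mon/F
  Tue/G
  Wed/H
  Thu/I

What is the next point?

Day: Sun, Mon, Tue, Wed, Thu → Fri (runs through the weekdays Mon→Sun).
Letter goes E, F, G, H, I → J (letters move forward 1 place in the alphabet).
Combining the parts gives Fri/J.

Fri/J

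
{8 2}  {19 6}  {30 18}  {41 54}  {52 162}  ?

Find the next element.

For the first component, +11 each step: 8, 19, 30, 41, 52 → 63.
Second component: ×3 each step, so 2, 6, 18, 54, 162 → 486.
Putting it together: {63 486}.

{63 486}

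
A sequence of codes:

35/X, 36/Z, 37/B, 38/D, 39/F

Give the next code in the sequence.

40/H

First component: 35, 36, 37, 38, 39 → 40 (+1 each step).
Letter: X, Z, B, D, F → H (letters move forward 2 places in the alphabet, wrapping Z→A).
So the next code is 40/H.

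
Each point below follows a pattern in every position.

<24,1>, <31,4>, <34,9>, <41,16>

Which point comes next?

First part: 24, 31, 34, 41 → 44 (alternating steps +7, +3, +7, +3, …).
For the second part, perfect squares: 1², 2², 3², …: 1, 4, 9, 16 → 25.
Combining the parts gives <44,25>.

<44,25>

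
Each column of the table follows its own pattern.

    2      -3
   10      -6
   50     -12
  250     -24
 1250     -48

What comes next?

First component goes 2, 10, 50, 250, 1250 → 6250 (×5 each step).
Second component — ×2 each step: -3, -6, -12, -24, -48 → -96.
Putting it together: 6250  -96.

6250  -96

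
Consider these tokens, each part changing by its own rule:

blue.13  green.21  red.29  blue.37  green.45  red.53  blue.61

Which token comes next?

Colour: repeats blue → green → red, so blue, green, red, blue, green, red, blue → green.
Second component goes 13, 21, 29, 37, 45, 53, 61 → 69 (+8 each step).
Putting it together: green.69.

green.69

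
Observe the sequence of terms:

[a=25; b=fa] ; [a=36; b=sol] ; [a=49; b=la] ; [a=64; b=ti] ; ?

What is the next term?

A goes 25, 36, 49, 64 → 81 (perfect squares: 5², 6², 7², …).
B: fa, sol, la, ti → do (runs through the solfège scale do→ti).
Putting it together: [a=81; b=do].

[a=81; b=do]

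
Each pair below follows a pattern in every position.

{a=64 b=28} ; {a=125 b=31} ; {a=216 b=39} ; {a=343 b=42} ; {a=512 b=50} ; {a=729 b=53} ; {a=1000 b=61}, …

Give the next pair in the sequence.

A: perfect cubes: 4³, 5³, 6³, …; 64, 125, 216, 343, 512, 729, 1000 → 1331.
B — alternating steps +3, +8, +3, +8, …: 28, 31, 39, 42, 50, 53, 61 → 64.
So the next pair is {a=1331 b=64}.

{a=1331 b=64}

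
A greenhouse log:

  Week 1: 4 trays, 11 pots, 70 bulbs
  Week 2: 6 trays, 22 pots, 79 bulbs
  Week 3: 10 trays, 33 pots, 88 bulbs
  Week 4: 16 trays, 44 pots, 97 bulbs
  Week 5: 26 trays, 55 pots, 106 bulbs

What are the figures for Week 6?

For the trays, each term is the sum of the two before it: 4, 6, 10, 16, 26 → 42.
For the pots, +11 each step: 11, 22, 33, 44, 55 → 66.
Bulbs: +9 each step; 70, 79, 88, 97, 106 → 115.
Putting it together: 42 trays, 66 pots, 115 bulbs.

42 trays, 66 pots, 115 bulbs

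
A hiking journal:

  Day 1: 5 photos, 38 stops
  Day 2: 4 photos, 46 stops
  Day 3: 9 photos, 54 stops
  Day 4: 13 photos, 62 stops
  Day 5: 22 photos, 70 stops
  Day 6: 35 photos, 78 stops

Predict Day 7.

Photos goes 5, 4, 9, 13, 22, 35 → 57 (each term is the sum of the two before it).
For the stops, +8 each step: 38, 46, 54, 62, 70, 78 → 86.
Combining the parts gives 57 photos, 86 stops.

57 photos, 86 stops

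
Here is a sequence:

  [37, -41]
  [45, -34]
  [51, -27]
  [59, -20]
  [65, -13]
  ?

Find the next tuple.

First component: alternating steps +8, +6, +8, +6, …; 37, 45, 51, 59, 65 → 73.
Second component: -41, -34, -27, -20, -13 → -6 (+7 each step).
Putting it together: [73, -6].

[73, -6]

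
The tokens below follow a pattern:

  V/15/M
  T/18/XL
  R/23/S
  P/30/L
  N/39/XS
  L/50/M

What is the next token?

Letter — letters move back 2 places in the alphabet: V, T, R, P, N, L → J.
Second component goes 15, 18, 23, 30, 39, 50 → 63 (differences are 3, 5, 7, … (increasing by 2 each time)).
Size: M, XL, S, L, XS, M → XL (repeats M → XL → S → L → XS).
Putting it together: J/63/XL.

J/63/XL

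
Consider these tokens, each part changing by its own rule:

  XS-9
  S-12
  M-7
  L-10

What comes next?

Size goes XS, S, M, L → XL (runs through clothing sizes XS→XL).
Second component goes 9, 12, 7, 10 → 5 (alternating steps +3, −5, +3, −5, …).
So the next token is XL-5.

XL-5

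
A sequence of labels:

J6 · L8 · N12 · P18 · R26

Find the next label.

T36

Letter: J, L, N, P, R → T (letters move forward 2 places in the alphabet).
Second component: differences are 2, 4, 6, … (increasing by 2 each time), so 6, 8, 12, 18, 26 → 36.
So the next label is T36.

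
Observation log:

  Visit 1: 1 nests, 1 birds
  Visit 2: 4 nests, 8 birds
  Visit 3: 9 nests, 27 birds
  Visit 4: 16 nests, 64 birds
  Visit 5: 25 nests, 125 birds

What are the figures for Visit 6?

36 nests, 216 birds

Nests goes 1, 4, 9, 16, 25 → 36 (perfect squares: 1², 2², 3², …).
Birds — perfect cubes: 1³, 2³, 3³, …: 1, 8, 27, 64, 125 → 216.
Putting it together: 36 nests, 216 birds.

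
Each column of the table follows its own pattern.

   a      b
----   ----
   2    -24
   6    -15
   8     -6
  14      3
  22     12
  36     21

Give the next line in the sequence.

Column a: each term is the sum of the two before it, so 2, 6, 8, 14, 22, 36 → 58.
For the column b, +9 each step: -24, -15, -6, 3, 12, 21 → 30.
So the next line is 58  30.

58  30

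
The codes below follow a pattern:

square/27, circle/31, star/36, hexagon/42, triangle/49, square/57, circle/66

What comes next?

star/76

Shape goes square, circle, star, hexagon, triangle, square, circle → star (repeats square → circle → star → hexagon → triangle).
Second component: differences are 4, 5, 6, … (increasing by 1 each time), so 27, 31, 36, 42, 49, 57, 66 → 76.
Putting it together: star/76.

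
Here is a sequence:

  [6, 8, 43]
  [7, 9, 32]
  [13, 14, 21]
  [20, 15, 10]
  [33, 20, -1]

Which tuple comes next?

First slot: each term is the sum of the two before it; 6, 7, 13, 20, 33 → 53.
Second slot: alternating steps +1, +5, +1, +5, …, so 8, 9, 14, 15, 20 → 21.
Third slot goes 43, 32, 21, 10, -1 → -12 (−11 each step).
So the next tuple is [53, 21, -12].

[53, 21, -12]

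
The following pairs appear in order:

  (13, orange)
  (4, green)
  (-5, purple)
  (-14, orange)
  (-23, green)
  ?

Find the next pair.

First coordinate goes 13, 4, -5, -14, -23 → -32 (−9 each step).
Colour goes orange, green, purple, orange, green → purple (repeats orange → green → purple).
Putting it together: (-32, purple).

(-32, purple)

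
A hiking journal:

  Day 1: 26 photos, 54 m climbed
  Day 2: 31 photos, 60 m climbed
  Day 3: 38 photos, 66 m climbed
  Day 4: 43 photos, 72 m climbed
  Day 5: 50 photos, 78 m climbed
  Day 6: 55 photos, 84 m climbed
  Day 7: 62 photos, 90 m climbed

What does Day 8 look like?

Photos goes 26, 31, 38, 43, 50, 55, 62 → 67 (alternating steps +5, +7, +5, +7, …).
For the m climbed, +6 each step: 54, 60, 66, 72, 78, 84, 90 → 96.
Combining the parts gives 67 photos, 96 m climbed.

67 photos, 96 m climbed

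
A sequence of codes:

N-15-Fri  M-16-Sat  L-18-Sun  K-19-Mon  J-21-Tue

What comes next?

Letter: letters move back 1 place in the alphabet, so N, M, L, K, J → I.
Second component: alternating steps +1, +2, +1, +2, …; 15, 16, 18, 19, 21 → 22.
Day goes Fri, Sat, Sun, Mon, Tue → Wed (runs through the weekdays Mon→Sun).
Putting it together: I-22-Wed.

I-22-Wed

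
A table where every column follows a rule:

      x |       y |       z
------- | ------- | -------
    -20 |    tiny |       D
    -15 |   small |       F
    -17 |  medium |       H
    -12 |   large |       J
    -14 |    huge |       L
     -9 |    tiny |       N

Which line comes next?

-11  small  P

Column x: alternating steps +5, −2, +5, −2, …; -20, -15, -17, -12, -14, -9 → -11.
Column y goes tiny, small, medium, large, huge, tiny → small (repeats tiny → small → medium → large → huge).
Column z goes D, F, H, J, L, N → P (letters move forward 2 places in the alphabet).
So the next line is -11  small  P.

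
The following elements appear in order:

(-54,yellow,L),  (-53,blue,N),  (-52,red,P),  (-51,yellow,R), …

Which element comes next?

First value: -54, -53, -52, -51 → -50 (+1 each step).
Colour: repeats yellow → blue → red; yellow, blue, red, yellow → blue.
For the letter, letters move forward 2 places in the alphabet: L, N, P, R → T.
Putting it together: (-50,blue,T).

(-50,blue,T)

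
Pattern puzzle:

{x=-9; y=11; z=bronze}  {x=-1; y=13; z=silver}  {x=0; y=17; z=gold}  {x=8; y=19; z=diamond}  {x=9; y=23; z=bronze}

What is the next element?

{x=17; y=25; z=silver}

X: alternating steps +8, +1, +8, +1, …, so -9, -1, 0, 8, 9 → 17.
For the y, alternating steps +2, +4, +2, +4, …: 11, 13, 17, 19, 23 → 25.
Z: repeats bronze → silver → gold → diamond; bronze, silver, gold, diamond, bronze → silver.
Combining the parts gives {x=17; y=25; z=silver}.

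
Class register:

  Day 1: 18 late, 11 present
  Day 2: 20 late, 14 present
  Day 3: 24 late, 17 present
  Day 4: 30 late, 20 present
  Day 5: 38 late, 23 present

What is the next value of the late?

Late: 18, 20, 24, 30, 38 → 48 (differences are 2, 4, 6, … (increasing by 2 each time)).

48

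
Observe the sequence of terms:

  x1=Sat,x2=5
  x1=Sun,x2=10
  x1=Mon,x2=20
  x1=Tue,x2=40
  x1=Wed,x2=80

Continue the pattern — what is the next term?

X1: runs through the weekdays Mon→Sun; Sat, Sun, Mon, Tue, Wed → Thu.
X2 goes 5, 10, 20, 40, 80 → 160 (×2 each step).
Putting it together: x1=Thu,x2=160.

x1=Thu,x2=160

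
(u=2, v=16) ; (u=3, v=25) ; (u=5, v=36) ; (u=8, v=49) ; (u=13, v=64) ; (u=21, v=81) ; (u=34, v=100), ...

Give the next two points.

For the u, each term is the sum of the two before it: 2, 3, 5, 8, 13, 21, 34 → 55 → 89.
V: 16, 25, 36, 49, 64, 81, 100 → 121 → 144 (perfect squares: 4², 5², 6², …).
So the next two points are (u=55, v=121) and (u=89, v=144).

(u=55, v=121), (u=89, v=144)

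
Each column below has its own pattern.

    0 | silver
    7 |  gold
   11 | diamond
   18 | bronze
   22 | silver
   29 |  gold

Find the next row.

First component — alternating steps +7, +4, +7, +4, …: 0, 7, 11, 18, 22, 29 → 33.
Rank — repeats silver → gold → diamond → bronze: silver, gold, diamond, bronze, silver, gold → diamond.
Combining the parts gives 33  diamond.

33  diamond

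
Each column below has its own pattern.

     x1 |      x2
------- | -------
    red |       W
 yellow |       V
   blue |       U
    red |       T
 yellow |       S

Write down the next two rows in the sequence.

Column x1 — repeats red → yellow → blue: red, yellow, blue, red, yellow → blue → red.
For the column x2, letters move back 1 place in the alphabet: W, V, U, T, S → R → Q.
Putting the parts together: blue  R and then red  Q.

blue  R; red  Q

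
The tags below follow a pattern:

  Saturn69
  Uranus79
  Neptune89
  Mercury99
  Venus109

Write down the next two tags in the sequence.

For the planet, runs through the planets Mercury→Neptune: Saturn, Uranus, Neptune, Mercury, Venus → Earth → Mars.
Second component: 69, 79, 89, 99, 109 → 119 → 129 (+10 each step).
So the next two tags are Earth119 and Mars129.

Earth119, Mars129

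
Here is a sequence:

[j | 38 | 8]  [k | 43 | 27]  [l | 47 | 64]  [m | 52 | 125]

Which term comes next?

Letter: letters move forward 1 place in the alphabet; j, k, l, m → n.
Second part: 38, 43, 47, 52 → 56 (alternating steps +5, +4, +5, +4, …).
Third part: perfect cubes: 2³, 3³, 4³, …; 8, 27, 64, 125 → 216.
Combining the parts gives [n | 56 | 216].

[n | 56 | 216]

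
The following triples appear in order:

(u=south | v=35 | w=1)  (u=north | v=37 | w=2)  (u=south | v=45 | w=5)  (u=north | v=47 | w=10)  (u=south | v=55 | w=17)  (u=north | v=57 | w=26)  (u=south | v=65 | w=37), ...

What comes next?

For the u, alternates south ↔ north: south, north, south, north, south, north, south → north.
V — alternating steps +2, +8, +2, +8, …: 35, 37, 45, 47, 55, 57, 65 → 67.
W goes 1, 2, 5, 10, 17, 26, 37 → 50 (differences are 1, 3, 5, … (increasing by 2 each time)).
Combining the parts gives (u=north | v=67 | w=50).

(u=north | v=67 | w=50)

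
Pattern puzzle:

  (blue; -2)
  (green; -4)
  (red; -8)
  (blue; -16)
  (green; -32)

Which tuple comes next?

(red; -64)

Colour goes blue, green, red, blue, green → red (repeats blue → green → red).
For the second entry, ×2 each step: -2, -4, -8, -16, -32 → -64.
Combining the parts gives (red; -64).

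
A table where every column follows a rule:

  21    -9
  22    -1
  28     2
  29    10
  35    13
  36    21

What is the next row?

First component: alternating steps +1, +6, +1, +6, …, so 21, 22, 28, 29, 35, 36 → 42.
Second component: alternating steps +8, +3, +8, +3, …, so -9, -1, 2, 10, 13, 21 → 24.
So the next row is 42  24.

42  24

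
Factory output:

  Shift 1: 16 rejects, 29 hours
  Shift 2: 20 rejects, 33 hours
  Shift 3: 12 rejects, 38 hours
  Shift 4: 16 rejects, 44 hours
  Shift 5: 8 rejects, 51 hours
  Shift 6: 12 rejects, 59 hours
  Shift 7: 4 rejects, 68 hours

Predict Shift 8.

For the rejects, alternating steps +4, −8, +4, −8, …: 16, 20, 12, 16, 8, 12, 4 → 8.
For the hours, differences are 4, 5, 6, … (increasing by 1 each time): 29, 33, 38, 44, 51, 59, 68 → 78.
So the next line is 8 rejects, 78 hours.

8 rejects, 78 hours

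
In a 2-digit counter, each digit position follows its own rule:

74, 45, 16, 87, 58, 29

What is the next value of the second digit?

Second digit — +1 each step, mod 10: 4, 5, 6, 7, 8, 9 → 0.

0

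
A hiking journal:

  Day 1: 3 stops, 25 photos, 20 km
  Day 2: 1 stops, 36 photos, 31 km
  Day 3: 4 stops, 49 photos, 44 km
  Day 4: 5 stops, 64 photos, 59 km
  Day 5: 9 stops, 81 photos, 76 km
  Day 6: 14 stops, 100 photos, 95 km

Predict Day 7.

23 stops, 121 photos, 116 km

Stops: 3, 1, 4, 5, 9, 14 → 23 (each term is the sum of the two before it).
Photos: perfect squares: 5², 6², 7², …; 25, 36, 49, 64, 81, 100 → 121.
Km: always 5 less than the photos, so 20, 31, 44, 59, 76, 95 → 116.
Combining the parts gives 23 stops, 121 photos, 116 km.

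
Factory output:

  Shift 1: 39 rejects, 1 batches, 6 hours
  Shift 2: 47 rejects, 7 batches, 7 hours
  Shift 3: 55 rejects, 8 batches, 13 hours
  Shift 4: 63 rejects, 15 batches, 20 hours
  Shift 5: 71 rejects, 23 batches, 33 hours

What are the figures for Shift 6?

Rejects — +8 each step: 39, 47, 55, 63, 71 → 79.
Batches: 1, 7, 8, 15, 23 → 38 (each term is the sum of the two before it).
For the hours, each term is the sum of the two before it: 6, 7, 13, 20, 33 → 53.
So the next row is 79 rejects, 38 batches, 53 hours.

79 rejects, 38 batches, 53 hours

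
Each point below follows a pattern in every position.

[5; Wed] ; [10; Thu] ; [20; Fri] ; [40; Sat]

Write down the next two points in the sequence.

First part: ×2 each step; 5, 10, 20, 40 → 80 → 160.
Day: runs through the weekdays Mon→Sun; Wed, Thu, Fri, Sat → Sun → Mon.
Putting the parts together: [80; Sun] and then [160; Mon].

[80; Sun], [160; Mon]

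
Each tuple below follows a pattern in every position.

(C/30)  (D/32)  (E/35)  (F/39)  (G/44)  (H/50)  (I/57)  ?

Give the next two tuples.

(J/65), (K/74)

Letter — letters move forward 1 place in the alphabet: C, D, E, F, G, H, I → J → K.
Second component: 30, 32, 35, 39, 44, 50, 57 → 65 → 74 (differences are 2, 3, 4, … (increasing by 1 each time)).
Putting the parts together: (J/65) and then (K/74).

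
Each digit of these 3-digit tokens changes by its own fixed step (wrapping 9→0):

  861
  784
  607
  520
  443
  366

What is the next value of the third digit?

9

Third digit: 1, 4, 7, 0, 3, 6 → 9 (+3 each step, mod 10).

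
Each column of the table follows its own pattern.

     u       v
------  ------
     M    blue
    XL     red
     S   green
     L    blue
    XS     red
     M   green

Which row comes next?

XL  blue

For the column u, repeats M → XL → S → L → XS: M, XL, S, L, XS, M → XL.
Column v: blue, red, green, blue, red, green → blue (repeats blue → red → green).
So the next row is XL  blue.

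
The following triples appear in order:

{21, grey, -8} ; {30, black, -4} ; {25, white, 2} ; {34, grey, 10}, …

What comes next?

{29, black, 20}

First entry: alternating steps +9, −5, +9, −5, …; 21, 30, 25, 34 → 29.
Shade: repeats grey → black → white, so grey, black, white, grey → black.
Third entry goes -8, -4, 2, 10 → 20 (differences are 4, 6, 8, … (increasing by 2 each time)).
So the next triple is {29, black, 20}.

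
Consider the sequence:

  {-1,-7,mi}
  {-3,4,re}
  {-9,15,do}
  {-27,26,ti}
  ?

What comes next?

{-81,37,la}

First coordinate — ×3 each step: -1, -3, -9, -27 → -81.
Second coordinate: +11 each step, so -7, 4, 15, 26 → 37.
Note — runs backward through the solfège scale do→ti: mi, re, do, ti → la.
So the next term is {-81,37,la}.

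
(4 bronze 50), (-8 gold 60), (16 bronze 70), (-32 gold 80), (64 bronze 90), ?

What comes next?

(-128 gold 100)

First value: ×(-2) each step, so 4, -8, 16, -32, 64 → -128.
Rank: alternates bronze ↔ gold, so bronze, gold, bronze, gold, bronze → gold.
Third value — +10 each step: 50, 60, 70, 80, 90 → 100.
So the next triple is (-128 gold 100).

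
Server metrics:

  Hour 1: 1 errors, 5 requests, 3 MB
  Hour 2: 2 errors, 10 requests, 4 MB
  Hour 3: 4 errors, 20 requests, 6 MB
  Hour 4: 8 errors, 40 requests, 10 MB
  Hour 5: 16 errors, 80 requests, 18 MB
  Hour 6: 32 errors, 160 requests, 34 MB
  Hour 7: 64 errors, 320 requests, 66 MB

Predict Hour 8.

Errors — ×2 each step: 1, 2, 4, 8, 16, 32, 64 → 128.
Requests: ×2 each step, so 5, 10, 20, 40, 80, 160, 320 → 640.
For the MB, always 2 more than the errors: 3, 4, 6, 10, 18, 34, 66 → 130.
Combining the parts gives 128 errors, 640 requests, 130 MB.

128 errors, 640 requests, 130 MB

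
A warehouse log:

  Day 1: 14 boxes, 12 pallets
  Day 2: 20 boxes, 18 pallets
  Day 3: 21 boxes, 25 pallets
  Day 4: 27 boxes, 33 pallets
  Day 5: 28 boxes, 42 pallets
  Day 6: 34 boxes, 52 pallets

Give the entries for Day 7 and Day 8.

Boxes — alternating steps +6, +1, +6, +1, …: 14, 20, 21, 27, 28, 34 → 35 → 41.
Pallets — differences are 6, 7, 8, … (increasing by 1 each time): 12, 18, 25, 33, 42, 52 → 63 → 75.
Putting the parts together: 35 boxes, 63 pallets and then 41 boxes, 75 pallets.

35 boxes, 63 pallets; 41 boxes, 75 pallets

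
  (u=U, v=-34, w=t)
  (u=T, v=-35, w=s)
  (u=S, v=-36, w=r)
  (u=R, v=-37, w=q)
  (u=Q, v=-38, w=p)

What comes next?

(u=P, v=-39, w=o)

U: letters move back 1 place in the alphabet; U, T, S, R, Q → P.
V: −1 each step, so -34, -35, -36, -37, -38 → -39.
For the w, letters move back 1 place in the alphabet: t, s, r, q, p → o.
Combining the parts gives (u=P, v=-39, w=o).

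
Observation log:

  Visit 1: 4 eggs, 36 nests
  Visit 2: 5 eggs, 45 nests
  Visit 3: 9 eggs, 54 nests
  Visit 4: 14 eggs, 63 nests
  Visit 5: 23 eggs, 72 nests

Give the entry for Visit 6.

37 eggs, 81 nests

Eggs: 4, 5, 9, 14, 23 → 37 (each term is the sum of the two before it).
For the nests, +9 each step: 36, 45, 54, 63, 72 → 81.
Combining the parts gives 37 eggs, 81 nests.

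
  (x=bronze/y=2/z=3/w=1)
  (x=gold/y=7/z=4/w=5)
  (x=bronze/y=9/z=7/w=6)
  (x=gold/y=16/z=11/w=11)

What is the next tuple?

X: bronze, gold, bronze, gold → bronze (alternates bronze ↔ gold).
Y: 2, 7, 9, 16 → 25 (each term is the sum of the two before it).
Z goes 3, 4, 7, 11 → 18 (each term is the sum of the two before it).
For the w, each term is the sum of the two before it: 1, 5, 6, 11 → 17.
Putting it together: (x=bronze/y=25/z=18/w=17).

(x=bronze/y=25/z=18/w=17)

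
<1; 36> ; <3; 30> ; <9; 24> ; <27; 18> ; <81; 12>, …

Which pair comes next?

<243; 6>

First part — ×3 each step: 1, 3, 9, 27, 81 → 243.
Second part: 36, 30, 24, 18, 12 → 6 (−6 each step).
Putting it together: <243; 6>.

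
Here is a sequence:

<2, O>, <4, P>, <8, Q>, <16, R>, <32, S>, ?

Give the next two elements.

<64, T>, <128, U>

First coordinate: ×2 each step; 2, 4, 8, 16, 32 → 64 → 128.
Letter goes O, P, Q, R, S → T → U (letters move forward 1 place in the alphabet).
Putting the parts together: <64, T> and then <128, U>.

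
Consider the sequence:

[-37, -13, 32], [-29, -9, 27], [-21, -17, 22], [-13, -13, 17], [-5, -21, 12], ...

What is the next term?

First slot — +8 each step: -37, -29, -21, -13, -5 → 3.
Second slot — alternating steps +4, −8, +4, −8, …: -13, -9, -17, -13, -21 → -17.
Third slot goes 32, 27, 22, 17, 12 → 7 (−5 each step).
So the next term is [3, -17, 7].

[3, -17, 7]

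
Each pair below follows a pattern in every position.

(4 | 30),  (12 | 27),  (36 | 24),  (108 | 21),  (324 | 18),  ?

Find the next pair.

First component — ×3 each step: 4, 12, 36, 108, 324 → 972.
Second component: −3 each step, so 30, 27, 24, 21, 18 → 15.
So the next pair is (972 | 15).

(972 | 15)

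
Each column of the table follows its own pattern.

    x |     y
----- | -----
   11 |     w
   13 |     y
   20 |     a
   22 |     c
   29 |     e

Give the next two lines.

For the column x, alternating steps +2, +7, +2, +7, …: 11, 13, 20, 22, 29 → 31 → 38.
Column y goes w, y, a, c, e → g → i (letters move forward 2 places in the alphabet, wrapping Z→A).
Putting the parts together: 31  g and then 38  i.

31  g; 38  i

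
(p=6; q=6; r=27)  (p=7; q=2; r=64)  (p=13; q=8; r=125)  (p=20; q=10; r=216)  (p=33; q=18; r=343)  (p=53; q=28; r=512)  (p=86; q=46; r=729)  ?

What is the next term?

P — each term is the sum of the two before it: 6, 7, 13, 20, 33, 53, 86 → 139.
Q: each term is the sum of the two before it; 6, 2, 8, 10, 18, 28, 46 → 74.
R: perfect cubes: 3³, 4³, 5³, …; 27, 64, 125, 216, 343, 512, 729 → 1000.
So the next term is (p=139; q=74; r=1000).

(p=139; q=74; r=1000)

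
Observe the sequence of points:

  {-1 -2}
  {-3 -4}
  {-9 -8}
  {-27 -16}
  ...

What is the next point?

First value: ×3 each step; -1, -3, -9, -27 → -81.
Second value: ×2 each step; -2, -4, -8, -16 → -32.
Combining the parts gives {-81 -32}.

{-81 -32}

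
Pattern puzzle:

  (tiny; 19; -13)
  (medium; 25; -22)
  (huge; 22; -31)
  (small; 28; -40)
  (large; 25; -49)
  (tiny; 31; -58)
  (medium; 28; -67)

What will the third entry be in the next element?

-76

Third entry: -13, -22, -31, -40, -49, -58, -67 → -76 (−9 each step).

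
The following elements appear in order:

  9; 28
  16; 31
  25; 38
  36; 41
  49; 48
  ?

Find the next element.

64; 51

First slot: 9, 16, 25, 36, 49 → 64 (perfect squares: 3², 4², 5², …).
Second slot: alternating steps +3, +7, +3, +7, …, so 28, 31, 38, 41, 48 → 51.
Putting it together: 64; 51.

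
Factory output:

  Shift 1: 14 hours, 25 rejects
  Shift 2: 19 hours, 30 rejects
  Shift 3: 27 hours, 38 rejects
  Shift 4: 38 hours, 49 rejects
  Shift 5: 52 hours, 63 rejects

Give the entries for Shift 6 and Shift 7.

69 hours, 80 rejects; 89 hours, 100 rejects

Hours: 14, 19, 27, 38, 52 → 69 → 89 (differences are 5, 8, 11, … (increasing by 3 each time)).
Rejects: 25, 30, 38, 49, 63 → 80 → 100 (always 11 more than the hours).
Putting the parts together: 69 hours, 80 rejects and then 89 hours, 100 rejects.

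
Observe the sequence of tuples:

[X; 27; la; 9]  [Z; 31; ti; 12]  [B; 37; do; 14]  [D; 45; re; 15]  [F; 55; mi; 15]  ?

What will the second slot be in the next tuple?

67

Letter — letters move forward 2 places in the alphabet, wrapping Z→A: X, Z, B, D, F → H.
Second slot: differences are 4, 6, 8, … (increasing by 2 each time), so 27, 31, 37, 45, 55 → 67.
Note goes la, ti, do, re, mi → fa (runs through the solfège scale do→ti).
For the fourth slot, differences are 3, 2, 1, … (decreasing by 1 each time): 9, 12, 14, 15, 15 → 14.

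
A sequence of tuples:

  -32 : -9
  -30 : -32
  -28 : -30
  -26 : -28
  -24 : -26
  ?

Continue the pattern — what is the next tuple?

-22 : -24

First entry: +2 each step, so -32, -30, -28, -26, -24 → -22.
For the second entry, always the previous value of the first entry: -9, -32, -30, -28, -26 → -24.
Combining the parts gives -22 : -24.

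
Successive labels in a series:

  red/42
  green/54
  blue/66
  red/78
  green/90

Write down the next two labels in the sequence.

blue/102 then red/114

Colour: repeats red → green → blue, so red, green, blue, red, green → blue → red.
Second component goes 42, 54, 66, 78, 90 → 102 → 114 (+12 each step).
Putting the parts together: blue/102 and then red/114.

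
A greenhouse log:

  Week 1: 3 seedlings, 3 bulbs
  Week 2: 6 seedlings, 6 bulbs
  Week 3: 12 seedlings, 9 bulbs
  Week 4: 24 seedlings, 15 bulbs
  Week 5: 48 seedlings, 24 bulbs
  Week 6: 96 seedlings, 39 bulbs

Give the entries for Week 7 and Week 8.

For the seedlings, ×2 each step: 3, 6, 12, 24, 48, 96 → 192 → 384.
Bulbs goes 3, 6, 9, 15, 24, 39 → 63 → 102 (each term is the sum of the two before it).
Putting the parts together: 192 seedlings, 63 bulbs and then 384 seedlings, 102 bulbs.

192 seedlings, 63 bulbs; 384 seedlings, 102 bulbs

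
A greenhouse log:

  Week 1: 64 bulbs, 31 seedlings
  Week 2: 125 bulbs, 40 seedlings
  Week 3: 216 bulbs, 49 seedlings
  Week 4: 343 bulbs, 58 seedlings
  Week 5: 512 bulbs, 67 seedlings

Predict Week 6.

729 bulbs, 76 seedlings

Bulbs — perfect cubes: 4³, 5³, 6³, …: 64, 125, 216, 343, 512 → 729.
For the seedlings, +9 each step: 31, 40, 49, 58, 67 → 76.
So the next row is 729 bulbs, 76 seedlings.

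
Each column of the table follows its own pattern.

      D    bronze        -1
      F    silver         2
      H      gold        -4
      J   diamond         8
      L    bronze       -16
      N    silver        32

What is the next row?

For the letter, letters move forward 2 places in the alphabet: D, F, H, J, L, N → P.
For the rank, repeats bronze → silver → gold → diamond: bronze, silver, gold, diamond, bronze, silver → gold.
Third component: ×(-2) each step, so -1, 2, -4, 8, -16, 32 → -64.
So the next row is P  gold  -64.

P  gold  -64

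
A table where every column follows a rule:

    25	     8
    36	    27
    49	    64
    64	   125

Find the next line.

For the first component, perfect squares: 5², 6², 7², …: 25, 36, 49, 64 → 81.
Second component — perfect cubes: 2³, 3³, 4³, …: 8, 27, 64, 125 → 216.
So the next line is 81  216.

81  216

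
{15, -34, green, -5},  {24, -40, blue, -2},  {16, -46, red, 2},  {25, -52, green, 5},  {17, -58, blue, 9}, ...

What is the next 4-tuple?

{26, -64, red, 12}

First value goes 15, 24, 16, 25, 17 → 26 (alternating steps +9, −8, +9, −8, …).
For the second value, −6 each step: -34, -40, -46, -52, -58 → -64.
For the colour, repeats green → blue → red: green, blue, red, green, blue → red.
Fourth value goes -5, -2, 2, 5, 9 → 12 (alternating steps +3, +4, +3, +4, …).
So the next 4-tuple is {26, -64, red, 12}.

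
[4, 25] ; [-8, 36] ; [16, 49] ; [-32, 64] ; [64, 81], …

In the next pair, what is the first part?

-128

First part: 4, -8, 16, -32, 64 → -128 (×(-2) each step).
Second part: perfect squares: 5², 6², 7², …, so 25, 36, 49, 64, 81 → 100.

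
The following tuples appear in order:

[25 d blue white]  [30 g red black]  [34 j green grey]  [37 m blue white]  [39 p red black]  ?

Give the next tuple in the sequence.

[40 s green grey]

First value — differences are 5, 4, 3, … (decreasing by 1 each time): 25, 30, 34, 37, 39 → 40.
Letter: letters move forward 3 places in the alphabet; d, g, j, m, p → s.
Colour goes blue, red, green, blue, red → green (repeats blue → red → green).
Shade — repeats white → black → grey: white, black, grey, white, black → grey.
Combining the parts gives [40 s green grey].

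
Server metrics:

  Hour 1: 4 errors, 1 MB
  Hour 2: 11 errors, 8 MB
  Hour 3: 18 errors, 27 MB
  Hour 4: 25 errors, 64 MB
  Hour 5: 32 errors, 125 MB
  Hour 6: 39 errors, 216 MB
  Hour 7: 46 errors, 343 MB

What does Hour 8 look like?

53 errors, 512 MB

Errors — +7 each step: 4, 11, 18, 25, 32, 39, 46 → 53.
MB goes 1, 8, 27, 64, 125, 216, 343 → 512 (perfect cubes: 1³, 2³, 3³, …).
So the next row is 53 errors, 512 MB.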